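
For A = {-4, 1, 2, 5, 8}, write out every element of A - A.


A - A = {a - a' : a, a' ∈ A}.
Compute a - a' for each ordered pair (a, a'):
a = -4: -4--4=0, -4-1=-5, -4-2=-6, -4-5=-9, -4-8=-12
a = 1: 1--4=5, 1-1=0, 1-2=-1, 1-5=-4, 1-8=-7
a = 2: 2--4=6, 2-1=1, 2-2=0, 2-5=-3, 2-8=-6
a = 5: 5--4=9, 5-1=4, 5-2=3, 5-5=0, 5-8=-3
a = 8: 8--4=12, 8-1=7, 8-2=6, 8-5=3, 8-8=0
Collecting distinct values (and noting 0 appears from a-a):
A - A = {-12, -9, -7, -6, -5, -4, -3, -1, 0, 1, 3, 4, 5, 6, 7, 9, 12}
|A - A| = 17

A - A = {-12, -9, -7, -6, -5, -4, -3, -1, 0, 1, 3, 4, 5, 6, 7, 9, 12}


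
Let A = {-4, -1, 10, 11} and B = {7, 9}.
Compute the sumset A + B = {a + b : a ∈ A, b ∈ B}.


A + B = {a + b : a ∈ A, b ∈ B}.
Enumerate all |A|·|B| = 4·2 = 8 pairs (a, b) and collect distinct sums.
a = -4: -4+7=3, -4+9=5
a = -1: -1+7=6, -1+9=8
a = 10: 10+7=17, 10+9=19
a = 11: 11+7=18, 11+9=20
Collecting distinct sums: A + B = {3, 5, 6, 8, 17, 18, 19, 20}
|A + B| = 8

A + B = {3, 5, 6, 8, 17, 18, 19, 20}


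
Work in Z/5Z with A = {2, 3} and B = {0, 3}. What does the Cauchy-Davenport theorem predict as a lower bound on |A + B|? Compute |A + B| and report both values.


Cauchy-Davenport: |A + B| ≥ min(p, |A| + |B| - 1) for A, B nonempty in Z/pZ.
|A| = 2, |B| = 2, p = 5.
CD lower bound = min(5, 2 + 2 - 1) = min(5, 3) = 3.
Compute A + B mod 5 directly:
a = 2: 2+0=2, 2+3=0
a = 3: 3+0=3, 3+3=1
A + B = {0, 1, 2, 3}, so |A + B| = 4.
Verify: 4 ≥ 3? Yes ✓.

CD lower bound = 3, actual |A + B| = 4.


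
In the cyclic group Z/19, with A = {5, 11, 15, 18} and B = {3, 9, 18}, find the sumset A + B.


Work in Z/19Z: reduce every sum a + b modulo 19.
Enumerate all 12 pairs:
a = 5: 5+3=8, 5+9=14, 5+18=4
a = 11: 11+3=14, 11+9=1, 11+18=10
a = 15: 15+3=18, 15+9=5, 15+18=14
a = 18: 18+3=2, 18+9=8, 18+18=17
Distinct residues collected: {1, 2, 4, 5, 8, 10, 14, 17, 18}
|A + B| = 9 (out of 19 total residues).

A + B = {1, 2, 4, 5, 8, 10, 14, 17, 18}


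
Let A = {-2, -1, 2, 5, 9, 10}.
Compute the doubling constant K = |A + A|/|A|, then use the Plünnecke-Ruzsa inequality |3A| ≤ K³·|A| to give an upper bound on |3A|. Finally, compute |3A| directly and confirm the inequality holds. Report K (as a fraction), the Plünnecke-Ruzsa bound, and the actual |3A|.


|A| = 6.
Step 1: Compute A + A by enumerating all 36 pairs.
A + A = {-4, -3, -2, 0, 1, 3, 4, 7, 8, 9, 10, 11, 12, 14, 15, 18, 19, 20}, so |A + A| = 18.
Step 2: Doubling constant K = |A + A|/|A| = 18/6 = 18/6 ≈ 3.0000.
Step 3: Plünnecke-Ruzsa gives |3A| ≤ K³·|A| = (3.0000)³ · 6 ≈ 162.0000.
Step 4: Compute 3A = A + A + A directly by enumerating all triples (a,b,c) ∈ A³; |3A| = 35.
Step 5: Check 35 ≤ 162.0000? Yes ✓.

K = 18/6, Plünnecke-Ruzsa bound K³|A| ≈ 162.0000, |3A| = 35, inequality holds.


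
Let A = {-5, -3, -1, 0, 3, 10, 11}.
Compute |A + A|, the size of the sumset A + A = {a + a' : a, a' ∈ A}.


A + A = {a + a' : a, a' ∈ A}; |A| = 7.
General bounds: 2|A| - 1 ≤ |A + A| ≤ |A|(|A|+1)/2, i.e. 13 ≤ |A + A| ≤ 28.
Lower bound 2|A|-1 is attained iff A is an arithmetic progression.
Enumerate sums a + a' for a ≤ a' (symmetric, so this suffices):
a = -5: -5+-5=-10, -5+-3=-8, -5+-1=-6, -5+0=-5, -5+3=-2, -5+10=5, -5+11=6
a = -3: -3+-3=-6, -3+-1=-4, -3+0=-3, -3+3=0, -3+10=7, -3+11=8
a = -1: -1+-1=-2, -1+0=-1, -1+3=2, -1+10=9, -1+11=10
a = 0: 0+0=0, 0+3=3, 0+10=10, 0+11=11
a = 3: 3+3=6, 3+10=13, 3+11=14
a = 10: 10+10=20, 10+11=21
a = 11: 11+11=22
Distinct sums: {-10, -8, -6, -5, -4, -3, -2, -1, 0, 2, 3, 5, 6, 7, 8, 9, 10, 11, 13, 14, 20, 21, 22}
|A + A| = 23

|A + A| = 23


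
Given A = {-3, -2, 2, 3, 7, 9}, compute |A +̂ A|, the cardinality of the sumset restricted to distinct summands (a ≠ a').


Restricted sumset: A +̂ A = {a + a' : a ∈ A, a' ∈ A, a ≠ a'}.
Equivalently, take A + A and drop any sum 2a that is achievable ONLY as a + a for a ∈ A (i.e. sums representable only with equal summands).
Enumerate pairs (a, a') with a < a' (symmetric, so each unordered pair gives one sum; this covers all a ≠ a'):
  -3 + -2 = -5
  -3 + 2 = -1
  -3 + 3 = 0
  -3 + 7 = 4
  -3 + 9 = 6
  -2 + 2 = 0
  -2 + 3 = 1
  -2 + 7 = 5
  -2 + 9 = 7
  2 + 3 = 5
  2 + 7 = 9
  2 + 9 = 11
  3 + 7 = 10
  3 + 9 = 12
  7 + 9 = 16
Collected distinct sums: {-5, -1, 0, 1, 4, 5, 6, 7, 9, 10, 11, 12, 16}
|A +̂ A| = 13
(Reference bound: |A +̂ A| ≥ 2|A| - 3 for |A| ≥ 2, with |A| = 6 giving ≥ 9.)

|A +̂ A| = 13


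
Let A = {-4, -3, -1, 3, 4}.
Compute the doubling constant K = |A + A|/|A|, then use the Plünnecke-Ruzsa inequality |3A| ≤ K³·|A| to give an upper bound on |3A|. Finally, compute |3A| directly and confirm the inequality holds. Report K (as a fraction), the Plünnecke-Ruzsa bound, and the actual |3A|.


|A| = 5.
Step 1: Compute A + A by enumerating all 25 pairs.
A + A = {-8, -7, -6, -5, -4, -2, -1, 0, 1, 2, 3, 6, 7, 8}, so |A + A| = 14.
Step 2: Doubling constant K = |A + A|/|A| = 14/5 = 14/5 ≈ 2.8000.
Step 3: Plünnecke-Ruzsa gives |3A| ≤ K³·|A| = (2.8000)³ · 5 ≈ 109.7600.
Step 4: Compute 3A = A + A + A directly by enumerating all triples (a,b,c) ∈ A³; |3A| = 24.
Step 5: Check 24 ≤ 109.7600? Yes ✓.

K = 14/5, Plünnecke-Ruzsa bound K³|A| ≈ 109.7600, |3A| = 24, inequality holds.


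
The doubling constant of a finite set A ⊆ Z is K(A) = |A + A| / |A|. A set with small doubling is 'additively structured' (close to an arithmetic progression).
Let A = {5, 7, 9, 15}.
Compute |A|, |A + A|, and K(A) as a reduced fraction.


|A| = 4.
Compute A + A by enumerating all 16 pairs.
A + A = {10, 12, 14, 16, 18, 20, 22, 24, 30}, so |A + A| = 9.
K = |A + A| / |A| = 9/4 (already in lowest terms) ≈ 2.2500.
Reference: AP of size 4 gives K = 7/4 ≈ 1.7500; a fully generic set of size 4 gives K ≈ 2.5000.

|A| = 4, |A + A| = 9, K = 9/4.


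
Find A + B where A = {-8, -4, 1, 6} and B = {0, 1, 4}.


A + B = {a + b : a ∈ A, b ∈ B}.
Enumerate all |A|·|B| = 4·3 = 12 pairs (a, b) and collect distinct sums.
a = -8: -8+0=-8, -8+1=-7, -8+4=-4
a = -4: -4+0=-4, -4+1=-3, -4+4=0
a = 1: 1+0=1, 1+1=2, 1+4=5
a = 6: 6+0=6, 6+1=7, 6+4=10
Collecting distinct sums: A + B = {-8, -7, -4, -3, 0, 1, 2, 5, 6, 7, 10}
|A + B| = 11

A + B = {-8, -7, -4, -3, 0, 1, 2, 5, 6, 7, 10}


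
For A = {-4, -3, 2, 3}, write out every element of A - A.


A - A = {a - a' : a, a' ∈ A}.
Compute a - a' for each ordered pair (a, a'):
a = -4: -4--4=0, -4--3=-1, -4-2=-6, -4-3=-7
a = -3: -3--4=1, -3--3=0, -3-2=-5, -3-3=-6
a = 2: 2--4=6, 2--3=5, 2-2=0, 2-3=-1
a = 3: 3--4=7, 3--3=6, 3-2=1, 3-3=0
Collecting distinct values (and noting 0 appears from a-a):
A - A = {-7, -6, -5, -1, 0, 1, 5, 6, 7}
|A - A| = 9

A - A = {-7, -6, -5, -1, 0, 1, 5, 6, 7}


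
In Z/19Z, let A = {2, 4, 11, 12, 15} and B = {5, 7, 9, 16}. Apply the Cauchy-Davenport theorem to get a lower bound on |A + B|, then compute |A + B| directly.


Cauchy-Davenport: |A + B| ≥ min(p, |A| + |B| - 1) for A, B nonempty in Z/pZ.
|A| = 5, |B| = 4, p = 19.
CD lower bound = min(19, 5 + 4 - 1) = min(19, 8) = 8.
Compute A + B mod 19 directly:
a = 2: 2+5=7, 2+7=9, 2+9=11, 2+16=18
a = 4: 4+5=9, 4+7=11, 4+9=13, 4+16=1
a = 11: 11+5=16, 11+7=18, 11+9=1, 11+16=8
a = 12: 12+5=17, 12+7=0, 12+9=2, 12+16=9
a = 15: 15+5=1, 15+7=3, 15+9=5, 15+16=12
A + B = {0, 1, 2, 3, 5, 7, 8, 9, 11, 12, 13, 16, 17, 18}, so |A + B| = 14.
Verify: 14 ≥ 8? Yes ✓.

CD lower bound = 8, actual |A + B| = 14.


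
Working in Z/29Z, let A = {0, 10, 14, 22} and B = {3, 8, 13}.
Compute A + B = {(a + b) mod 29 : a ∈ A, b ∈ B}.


Work in Z/29Z: reduce every sum a + b modulo 29.
Enumerate all 12 pairs:
a = 0: 0+3=3, 0+8=8, 0+13=13
a = 10: 10+3=13, 10+8=18, 10+13=23
a = 14: 14+3=17, 14+8=22, 14+13=27
a = 22: 22+3=25, 22+8=1, 22+13=6
Distinct residues collected: {1, 3, 6, 8, 13, 17, 18, 22, 23, 25, 27}
|A + B| = 11 (out of 29 total residues).

A + B = {1, 3, 6, 8, 13, 17, 18, 22, 23, 25, 27}


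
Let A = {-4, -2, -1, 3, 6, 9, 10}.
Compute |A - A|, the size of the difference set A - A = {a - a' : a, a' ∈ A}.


A - A = {a - a' : a, a' ∈ A}; |A| = 7.
Bounds: 2|A|-1 ≤ |A - A| ≤ |A|² - |A| + 1, i.e. 13 ≤ |A - A| ≤ 43.
Note: 0 ∈ A - A always (from a - a). The set is symmetric: if d ∈ A - A then -d ∈ A - A.
Enumerate nonzero differences d = a - a' with a > a' (then include -d):
Positive differences: {1, 2, 3, 4, 5, 6, 7, 8, 10, 11, 12, 13, 14}
Full difference set: {0} ∪ (positive diffs) ∪ (negative diffs).
|A - A| = 1 + 2·13 = 27 (matches direct enumeration: 27).

|A - A| = 27


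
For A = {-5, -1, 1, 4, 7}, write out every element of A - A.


A - A = {a - a' : a, a' ∈ A}.
Compute a - a' for each ordered pair (a, a'):
a = -5: -5--5=0, -5--1=-4, -5-1=-6, -5-4=-9, -5-7=-12
a = -1: -1--5=4, -1--1=0, -1-1=-2, -1-4=-5, -1-7=-8
a = 1: 1--5=6, 1--1=2, 1-1=0, 1-4=-3, 1-7=-6
a = 4: 4--5=9, 4--1=5, 4-1=3, 4-4=0, 4-7=-3
a = 7: 7--5=12, 7--1=8, 7-1=6, 7-4=3, 7-7=0
Collecting distinct values (and noting 0 appears from a-a):
A - A = {-12, -9, -8, -6, -5, -4, -3, -2, 0, 2, 3, 4, 5, 6, 8, 9, 12}
|A - A| = 17

A - A = {-12, -9, -8, -6, -5, -4, -3, -2, 0, 2, 3, 4, 5, 6, 8, 9, 12}


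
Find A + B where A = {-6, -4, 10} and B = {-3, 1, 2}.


A + B = {a + b : a ∈ A, b ∈ B}.
Enumerate all |A|·|B| = 3·3 = 9 pairs (a, b) and collect distinct sums.
a = -6: -6+-3=-9, -6+1=-5, -6+2=-4
a = -4: -4+-3=-7, -4+1=-3, -4+2=-2
a = 10: 10+-3=7, 10+1=11, 10+2=12
Collecting distinct sums: A + B = {-9, -7, -5, -4, -3, -2, 7, 11, 12}
|A + B| = 9

A + B = {-9, -7, -5, -4, -3, -2, 7, 11, 12}


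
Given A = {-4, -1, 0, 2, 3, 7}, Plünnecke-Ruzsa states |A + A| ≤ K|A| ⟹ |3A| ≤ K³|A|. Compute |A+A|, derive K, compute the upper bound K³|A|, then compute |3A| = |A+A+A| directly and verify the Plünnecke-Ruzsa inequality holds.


|A| = 6.
Step 1: Compute A + A by enumerating all 36 pairs.
A + A = {-8, -5, -4, -2, -1, 0, 1, 2, 3, 4, 5, 6, 7, 9, 10, 14}, so |A + A| = 16.
Step 2: Doubling constant K = |A + A|/|A| = 16/6 = 16/6 ≈ 2.6667.
Step 3: Plünnecke-Ruzsa gives |3A| ≤ K³·|A| = (2.6667)³ · 6 ≈ 113.7778.
Step 4: Compute 3A = A + A + A directly by enumerating all triples (a,b,c) ∈ A³; |3A| = 27.
Step 5: Check 27 ≤ 113.7778? Yes ✓.

K = 16/6, Plünnecke-Ruzsa bound K³|A| ≈ 113.7778, |3A| = 27, inequality holds.


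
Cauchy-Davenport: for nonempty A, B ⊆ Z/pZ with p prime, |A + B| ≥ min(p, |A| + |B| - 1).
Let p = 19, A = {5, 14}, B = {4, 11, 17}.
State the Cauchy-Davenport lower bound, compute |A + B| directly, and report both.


Cauchy-Davenport: |A + B| ≥ min(p, |A| + |B| - 1) for A, B nonempty in Z/pZ.
|A| = 2, |B| = 3, p = 19.
CD lower bound = min(19, 2 + 3 - 1) = min(19, 4) = 4.
Compute A + B mod 19 directly:
a = 5: 5+4=9, 5+11=16, 5+17=3
a = 14: 14+4=18, 14+11=6, 14+17=12
A + B = {3, 6, 9, 12, 16, 18}, so |A + B| = 6.
Verify: 6 ≥ 4? Yes ✓.

CD lower bound = 4, actual |A + B| = 6.


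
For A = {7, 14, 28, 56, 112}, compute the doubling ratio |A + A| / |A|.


|A| = 5.
Compute A + A by enumerating all 25 pairs.
A + A = {14, 21, 28, 35, 42, 56, 63, 70, 84, 112, 119, 126, 140, 168, 224}, so |A + A| = 15.
K = |A + A| / |A| = 15/5 = 3/1 ≈ 3.0000.
Reference: AP of size 5 gives K = 9/5 ≈ 1.8000; a fully generic set of size 5 gives K ≈ 3.0000.

|A| = 5, |A + A| = 15, K = 15/5 = 3/1.


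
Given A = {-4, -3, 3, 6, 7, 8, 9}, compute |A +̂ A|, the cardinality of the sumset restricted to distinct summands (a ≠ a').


Restricted sumset: A +̂ A = {a + a' : a ∈ A, a' ∈ A, a ≠ a'}.
Equivalently, take A + A and drop any sum 2a that is achievable ONLY as a + a for a ∈ A (i.e. sums representable only with equal summands).
Enumerate pairs (a, a') with a < a' (symmetric, so each unordered pair gives one sum; this covers all a ≠ a'):
  -4 + -3 = -7
  -4 + 3 = -1
  -4 + 6 = 2
  -4 + 7 = 3
  -4 + 8 = 4
  -4 + 9 = 5
  -3 + 3 = 0
  -3 + 6 = 3
  -3 + 7 = 4
  -3 + 8 = 5
  -3 + 9 = 6
  3 + 6 = 9
  3 + 7 = 10
  3 + 8 = 11
  3 + 9 = 12
  6 + 7 = 13
  6 + 8 = 14
  6 + 9 = 15
  7 + 8 = 15
  7 + 9 = 16
  8 + 9 = 17
Collected distinct sums: {-7, -1, 0, 2, 3, 4, 5, 6, 9, 10, 11, 12, 13, 14, 15, 16, 17}
|A +̂ A| = 17
(Reference bound: |A +̂ A| ≥ 2|A| - 3 for |A| ≥ 2, with |A| = 7 giving ≥ 11.)

|A +̂ A| = 17


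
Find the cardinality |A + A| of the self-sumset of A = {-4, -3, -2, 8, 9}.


A + A = {a + a' : a, a' ∈ A}; |A| = 5.
General bounds: 2|A| - 1 ≤ |A + A| ≤ |A|(|A|+1)/2, i.e. 9 ≤ |A + A| ≤ 15.
Lower bound 2|A|-1 is attained iff A is an arithmetic progression.
Enumerate sums a + a' for a ≤ a' (symmetric, so this suffices):
a = -4: -4+-4=-8, -4+-3=-7, -4+-2=-6, -4+8=4, -4+9=5
a = -3: -3+-3=-6, -3+-2=-5, -3+8=5, -3+9=6
a = -2: -2+-2=-4, -2+8=6, -2+9=7
a = 8: 8+8=16, 8+9=17
a = 9: 9+9=18
Distinct sums: {-8, -7, -6, -5, -4, 4, 5, 6, 7, 16, 17, 18}
|A + A| = 12

|A + A| = 12


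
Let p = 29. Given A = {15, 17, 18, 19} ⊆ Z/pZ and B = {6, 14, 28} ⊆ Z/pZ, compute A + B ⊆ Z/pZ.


Work in Z/29Z: reduce every sum a + b modulo 29.
Enumerate all 12 pairs:
a = 15: 15+6=21, 15+14=0, 15+28=14
a = 17: 17+6=23, 17+14=2, 17+28=16
a = 18: 18+6=24, 18+14=3, 18+28=17
a = 19: 19+6=25, 19+14=4, 19+28=18
Distinct residues collected: {0, 2, 3, 4, 14, 16, 17, 18, 21, 23, 24, 25}
|A + B| = 12 (out of 29 total residues).

A + B = {0, 2, 3, 4, 14, 16, 17, 18, 21, 23, 24, 25}


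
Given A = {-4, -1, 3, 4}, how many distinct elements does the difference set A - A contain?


A - A = {a - a' : a, a' ∈ A}; |A| = 4.
Bounds: 2|A|-1 ≤ |A - A| ≤ |A|² - |A| + 1, i.e. 7 ≤ |A - A| ≤ 13.
Note: 0 ∈ A - A always (from a - a). The set is symmetric: if d ∈ A - A then -d ∈ A - A.
Enumerate nonzero differences d = a - a' with a > a' (then include -d):
Positive differences: {1, 3, 4, 5, 7, 8}
Full difference set: {0} ∪ (positive diffs) ∪ (negative diffs).
|A - A| = 1 + 2·6 = 13 (matches direct enumeration: 13).

|A - A| = 13


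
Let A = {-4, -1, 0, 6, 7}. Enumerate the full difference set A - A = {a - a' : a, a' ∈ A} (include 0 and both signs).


A - A = {a - a' : a, a' ∈ A}.
Compute a - a' for each ordered pair (a, a'):
a = -4: -4--4=0, -4--1=-3, -4-0=-4, -4-6=-10, -4-7=-11
a = -1: -1--4=3, -1--1=0, -1-0=-1, -1-6=-7, -1-7=-8
a = 0: 0--4=4, 0--1=1, 0-0=0, 0-6=-6, 0-7=-7
a = 6: 6--4=10, 6--1=7, 6-0=6, 6-6=0, 6-7=-1
a = 7: 7--4=11, 7--1=8, 7-0=7, 7-6=1, 7-7=0
Collecting distinct values (and noting 0 appears from a-a):
A - A = {-11, -10, -8, -7, -6, -4, -3, -1, 0, 1, 3, 4, 6, 7, 8, 10, 11}
|A - A| = 17

A - A = {-11, -10, -8, -7, -6, -4, -3, -1, 0, 1, 3, 4, 6, 7, 8, 10, 11}


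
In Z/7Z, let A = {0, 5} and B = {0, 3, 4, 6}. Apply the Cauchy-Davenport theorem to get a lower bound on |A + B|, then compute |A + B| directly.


Cauchy-Davenport: |A + B| ≥ min(p, |A| + |B| - 1) for A, B nonempty in Z/pZ.
|A| = 2, |B| = 4, p = 7.
CD lower bound = min(7, 2 + 4 - 1) = min(7, 5) = 5.
Compute A + B mod 7 directly:
a = 0: 0+0=0, 0+3=3, 0+4=4, 0+6=6
a = 5: 5+0=5, 5+3=1, 5+4=2, 5+6=4
A + B = {0, 1, 2, 3, 4, 5, 6}, so |A + B| = 7.
Verify: 7 ≥ 5? Yes ✓.

CD lower bound = 5, actual |A + B| = 7.


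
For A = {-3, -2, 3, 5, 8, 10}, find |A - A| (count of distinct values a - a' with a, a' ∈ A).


A - A = {a - a' : a, a' ∈ A}; |A| = 6.
Bounds: 2|A|-1 ≤ |A - A| ≤ |A|² - |A| + 1, i.e. 11 ≤ |A - A| ≤ 31.
Note: 0 ∈ A - A always (from a - a). The set is symmetric: if d ∈ A - A then -d ∈ A - A.
Enumerate nonzero differences d = a - a' with a > a' (then include -d):
Positive differences: {1, 2, 3, 5, 6, 7, 8, 10, 11, 12, 13}
Full difference set: {0} ∪ (positive diffs) ∪ (negative diffs).
|A - A| = 1 + 2·11 = 23 (matches direct enumeration: 23).

|A - A| = 23


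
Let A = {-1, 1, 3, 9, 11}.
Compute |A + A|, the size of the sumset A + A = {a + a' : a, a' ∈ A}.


A + A = {a + a' : a, a' ∈ A}; |A| = 5.
General bounds: 2|A| - 1 ≤ |A + A| ≤ |A|(|A|+1)/2, i.e. 9 ≤ |A + A| ≤ 15.
Lower bound 2|A|-1 is attained iff A is an arithmetic progression.
Enumerate sums a + a' for a ≤ a' (symmetric, so this suffices):
a = -1: -1+-1=-2, -1+1=0, -1+3=2, -1+9=8, -1+11=10
a = 1: 1+1=2, 1+3=4, 1+9=10, 1+11=12
a = 3: 3+3=6, 3+9=12, 3+11=14
a = 9: 9+9=18, 9+11=20
a = 11: 11+11=22
Distinct sums: {-2, 0, 2, 4, 6, 8, 10, 12, 14, 18, 20, 22}
|A + A| = 12

|A + A| = 12


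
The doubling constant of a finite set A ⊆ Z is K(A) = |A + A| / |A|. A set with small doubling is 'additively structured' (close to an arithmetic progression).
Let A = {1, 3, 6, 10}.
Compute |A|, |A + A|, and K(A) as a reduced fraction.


|A| = 4.
Compute A + A by enumerating all 16 pairs.
A + A = {2, 4, 6, 7, 9, 11, 12, 13, 16, 20}, so |A + A| = 10.
K = |A + A| / |A| = 10/4 = 5/2 ≈ 2.5000.
Reference: AP of size 4 gives K = 7/4 ≈ 1.7500; a fully generic set of size 4 gives K ≈ 2.5000.

|A| = 4, |A + A| = 10, K = 10/4 = 5/2.


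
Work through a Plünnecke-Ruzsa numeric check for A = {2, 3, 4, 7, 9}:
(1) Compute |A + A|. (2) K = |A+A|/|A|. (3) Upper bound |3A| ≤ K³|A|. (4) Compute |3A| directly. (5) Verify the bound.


|A| = 5.
Step 1: Compute A + A by enumerating all 25 pairs.
A + A = {4, 5, 6, 7, 8, 9, 10, 11, 12, 13, 14, 16, 18}, so |A + A| = 13.
Step 2: Doubling constant K = |A + A|/|A| = 13/5 = 13/5 ≈ 2.6000.
Step 3: Plünnecke-Ruzsa gives |3A| ≤ K³·|A| = (2.6000)³ · 5 ≈ 87.8800.
Step 4: Compute 3A = A + A + A directly by enumerating all triples (a,b,c) ∈ A³; |3A| = 20.
Step 5: Check 20 ≤ 87.8800? Yes ✓.

K = 13/5, Plünnecke-Ruzsa bound K³|A| ≈ 87.8800, |3A| = 20, inequality holds.


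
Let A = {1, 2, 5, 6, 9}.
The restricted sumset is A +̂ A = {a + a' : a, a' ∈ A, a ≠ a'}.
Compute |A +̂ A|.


Restricted sumset: A +̂ A = {a + a' : a ∈ A, a' ∈ A, a ≠ a'}.
Equivalently, take A + A and drop any sum 2a that is achievable ONLY as a + a for a ∈ A (i.e. sums representable only with equal summands).
Enumerate pairs (a, a') with a < a' (symmetric, so each unordered pair gives one sum; this covers all a ≠ a'):
  1 + 2 = 3
  1 + 5 = 6
  1 + 6 = 7
  1 + 9 = 10
  2 + 5 = 7
  2 + 6 = 8
  2 + 9 = 11
  5 + 6 = 11
  5 + 9 = 14
  6 + 9 = 15
Collected distinct sums: {3, 6, 7, 8, 10, 11, 14, 15}
|A +̂ A| = 8
(Reference bound: |A +̂ A| ≥ 2|A| - 3 for |A| ≥ 2, with |A| = 5 giving ≥ 7.)

|A +̂ A| = 8


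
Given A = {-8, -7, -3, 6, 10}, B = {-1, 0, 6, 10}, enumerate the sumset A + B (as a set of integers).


A + B = {a + b : a ∈ A, b ∈ B}.
Enumerate all |A|·|B| = 5·4 = 20 pairs (a, b) and collect distinct sums.
a = -8: -8+-1=-9, -8+0=-8, -8+6=-2, -8+10=2
a = -7: -7+-1=-8, -7+0=-7, -7+6=-1, -7+10=3
a = -3: -3+-1=-4, -3+0=-3, -3+6=3, -3+10=7
a = 6: 6+-1=5, 6+0=6, 6+6=12, 6+10=16
a = 10: 10+-1=9, 10+0=10, 10+6=16, 10+10=20
Collecting distinct sums: A + B = {-9, -8, -7, -4, -3, -2, -1, 2, 3, 5, 6, 7, 9, 10, 12, 16, 20}
|A + B| = 17

A + B = {-9, -8, -7, -4, -3, -2, -1, 2, 3, 5, 6, 7, 9, 10, 12, 16, 20}


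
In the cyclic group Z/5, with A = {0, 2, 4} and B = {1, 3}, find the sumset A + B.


Work in Z/5Z: reduce every sum a + b modulo 5.
Enumerate all 6 pairs:
a = 0: 0+1=1, 0+3=3
a = 2: 2+1=3, 2+3=0
a = 4: 4+1=0, 4+3=2
Distinct residues collected: {0, 1, 2, 3}
|A + B| = 4 (out of 5 total residues).

A + B = {0, 1, 2, 3}


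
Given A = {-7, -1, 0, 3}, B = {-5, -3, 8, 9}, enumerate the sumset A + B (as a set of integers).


A + B = {a + b : a ∈ A, b ∈ B}.
Enumerate all |A|·|B| = 4·4 = 16 pairs (a, b) and collect distinct sums.
a = -7: -7+-5=-12, -7+-3=-10, -7+8=1, -7+9=2
a = -1: -1+-5=-6, -1+-3=-4, -1+8=7, -1+9=8
a = 0: 0+-5=-5, 0+-3=-3, 0+8=8, 0+9=9
a = 3: 3+-5=-2, 3+-3=0, 3+8=11, 3+9=12
Collecting distinct sums: A + B = {-12, -10, -6, -5, -4, -3, -2, 0, 1, 2, 7, 8, 9, 11, 12}
|A + B| = 15

A + B = {-12, -10, -6, -5, -4, -3, -2, 0, 1, 2, 7, 8, 9, 11, 12}


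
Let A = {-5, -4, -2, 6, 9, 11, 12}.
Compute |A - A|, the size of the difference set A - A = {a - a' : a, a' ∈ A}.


A - A = {a - a' : a, a' ∈ A}; |A| = 7.
Bounds: 2|A|-1 ≤ |A - A| ≤ |A|² - |A| + 1, i.e. 13 ≤ |A - A| ≤ 43.
Note: 0 ∈ A - A always (from a - a). The set is symmetric: if d ∈ A - A then -d ∈ A - A.
Enumerate nonzero differences d = a - a' with a > a' (then include -d):
Positive differences: {1, 2, 3, 5, 6, 8, 10, 11, 13, 14, 15, 16, 17}
Full difference set: {0} ∪ (positive diffs) ∪ (negative diffs).
|A - A| = 1 + 2·13 = 27 (matches direct enumeration: 27).

|A - A| = 27


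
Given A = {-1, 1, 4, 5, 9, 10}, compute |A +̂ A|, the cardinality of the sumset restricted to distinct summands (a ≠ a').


Restricted sumset: A +̂ A = {a + a' : a ∈ A, a' ∈ A, a ≠ a'}.
Equivalently, take A + A and drop any sum 2a that is achievable ONLY as a + a for a ∈ A (i.e. sums representable only with equal summands).
Enumerate pairs (a, a') with a < a' (symmetric, so each unordered pair gives one sum; this covers all a ≠ a'):
  -1 + 1 = 0
  -1 + 4 = 3
  -1 + 5 = 4
  -1 + 9 = 8
  -1 + 10 = 9
  1 + 4 = 5
  1 + 5 = 6
  1 + 9 = 10
  1 + 10 = 11
  4 + 5 = 9
  4 + 9 = 13
  4 + 10 = 14
  5 + 9 = 14
  5 + 10 = 15
  9 + 10 = 19
Collected distinct sums: {0, 3, 4, 5, 6, 8, 9, 10, 11, 13, 14, 15, 19}
|A +̂ A| = 13
(Reference bound: |A +̂ A| ≥ 2|A| - 3 for |A| ≥ 2, with |A| = 6 giving ≥ 9.)

|A +̂ A| = 13


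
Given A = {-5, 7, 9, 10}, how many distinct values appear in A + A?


A + A = {a + a' : a, a' ∈ A}; |A| = 4.
General bounds: 2|A| - 1 ≤ |A + A| ≤ |A|(|A|+1)/2, i.e. 7 ≤ |A + A| ≤ 10.
Lower bound 2|A|-1 is attained iff A is an arithmetic progression.
Enumerate sums a + a' for a ≤ a' (symmetric, so this suffices):
a = -5: -5+-5=-10, -5+7=2, -5+9=4, -5+10=5
a = 7: 7+7=14, 7+9=16, 7+10=17
a = 9: 9+9=18, 9+10=19
a = 10: 10+10=20
Distinct sums: {-10, 2, 4, 5, 14, 16, 17, 18, 19, 20}
|A + A| = 10

|A + A| = 10


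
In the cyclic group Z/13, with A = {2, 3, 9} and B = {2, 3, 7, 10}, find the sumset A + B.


Work in Z/13Z: reduce every sum a + b modulo 13.
Enumerate all 12 pairs:
a = 2: 2+2=4, 2+3=5, 2+7=9, 2+10=12
a = 3: 3+2=5, 3+3=6, 3+7=10, 3+10=0
a = 9: 9+2=11, 9+3=12, 9+7=3, 9+10=6
Distinct residues collected: {0, 3, 4, 5, 6, 9, 10, 11, 12}
|A + B| = 9 (out of 13 total residues).

A + B = {0, 3, 4, 5, 6, 9, 10, 11, 12}


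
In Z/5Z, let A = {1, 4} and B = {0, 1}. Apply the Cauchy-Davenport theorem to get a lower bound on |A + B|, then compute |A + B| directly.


Cauchy-Davenport: |A + B| ≥ min(p, |A| + |B| - 1) for A, B nonempty in Z/pZ.
|A| = 2, |B| = 2, p = 5.
CD lower bound = min(5, 2 + 2 - 1) = min(5, 3) = 3.
Compute A + B mod 5 directly:
a = 1: 1+0=1, 1+1=2
a = 4: 4+0=4, 4+1=0
A + B = {0, 1, 2, 4}, so |A + B| = 4.
Verify: 4 ≥ 3? Yes ✓.

CD lower bound = 3, actual |A + B| = 4.


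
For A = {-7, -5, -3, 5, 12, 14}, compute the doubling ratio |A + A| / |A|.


|A| = 6.
Compute A + A by enumerating all 36 pairs.
A + A = {-14, -12, -10, -8, -6, -2, 0, 2, 5, 7, 9, 10, 11, 17, 19, 24, 26, 28}, so |A + A| = 18.
K = |A + A| / |A| = 18/6 = 3/1 ≈ 3.0000.
Reference: AP of size 6 gives K = 11/6 ≈ 1.8333; a fully generic set of size 6 gives K ≈ 3.5000.

|A| = 6, |A + A| = 18, K = 18/6 = 3/1.


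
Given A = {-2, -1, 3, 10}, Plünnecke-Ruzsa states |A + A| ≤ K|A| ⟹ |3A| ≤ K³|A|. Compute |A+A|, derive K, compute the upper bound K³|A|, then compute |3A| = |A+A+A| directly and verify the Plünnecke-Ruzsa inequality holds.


|A| = 4.
Step 1: Compute A + A by enumerating all 16 pairs.
A + A = {-4, -3, -2, 1, 2, 6, 8, 9, 13, 20}, so |A + A| = 10.
Step 2: Doubling constant K = |A + A|/|A| = 10/4 = 10/4 ≈ 2.5000.
Step 3: Plünnecke-Ruzsa gives |3A| ≤ K³·|A| = (2.5000)³ · 4 ≈ 62.5000.
Step 4: Compute 3A = A + A + A directly by enumerating all triples (a,b,c) ∈ A³; |3A| = 20.
Step 5: Check 20 ≤ 62.5000? Yes ✓.

K = 10/4, Plünnecke-Ruzsa bound K³|A| ≈ 62.5000, |3A| = 20, inequality holds.


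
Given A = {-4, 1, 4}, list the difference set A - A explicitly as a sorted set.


A - A = {a - a' : a, a' ∈ A}.
Compute a - a' for each ordered pair (a, a'):
a = -4: -4--4=0, -4-1=-5, -4-4=-8
a = 1: 1--4=5, 1-1=0, 1-4=-3
a = 4: 4--4=8, 4-1=3, 4-4=0
Collecting distinct values (and noting 0 appears from a-a):
A - A = {-8, -5, -3, 0, 3, 5, 8}
|A - A| = 7

A - A = {-8, -5, -3, 0, 3, 5, 8}


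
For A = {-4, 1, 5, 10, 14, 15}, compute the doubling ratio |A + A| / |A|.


|A| = 6.
Compute A + A by enumerating all 36 pairs.
A + A = {-8, -3, 1, 2, 6, 10, 11, 15, 16, 19, 20, 24, 25, 28, 29, 30}, so |A + A| = 16.
K = |A + A| / |A| = 16/6 = 8/3 ≈ 2.6667.
Reference: AP of size 6 gives K = 11/6 ≈ 1.8333; a fully generic set of size 6 gives K ≈ 3.5000.

|A| = 6, |A + A| = 16, K = 16/6 = 8/3.


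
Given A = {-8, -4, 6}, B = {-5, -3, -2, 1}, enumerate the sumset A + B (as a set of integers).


A + B = {a + b : a ∈ A, b ∈ B}.
Enumerate all |A|·|B| = 3·4 = 12 pairs (a, b) and collect distinct sums.
a = -8: -8+-5=-13, -8+-3=-11, -8+-2=-10, -8+1=-7
a = -4: -4+-5=-9, -4+-3=-7, -4+-2=-6, -4+1=-3
a = 6: 6+-5=1, 6+-3=3, 6+-2=4, 6+1=7
Collecting distinct sums: A + B = {-13, -11, -10, -9, -7, -6, -3, 1, 3, 4, 7}
|A + B| = 11

A + B = {-13, -11, -10, -9, -7, -6, -3, 1, 3, 4, 7}


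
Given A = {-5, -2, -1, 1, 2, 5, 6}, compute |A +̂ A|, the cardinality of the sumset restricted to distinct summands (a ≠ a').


Restricted sumset: A +̂ A = {a + a' : a ∈ A, a' ∈ A, a ≠ a'}.
Equivalently, take A + A and drop any sum 2a that is achievable ONLY as a + a for a ∈ A (i.e. sums representable only with equal summands).
Enumerate pairs (a, a') with a < a' (symmetric, so each unordered pair gives one sum; this covers all a ≠ a'):
  -5 + -2 = -7
  -5 + -1 = -6
  -5 + 1 = -4
  -5 + 2 = -3
  -5 + 5 = 0
  -5 + 6 = 1
  -2 + -1 = -3
  -2 + 1 = -1
  -2 + 2 = 0
  -2 + 5 = 3
  -2 + 6 = 4
  -1 + 1 = 0
  -1 + 2 = 1
  -1 + 5 = 4
  -1 + 6 = 5
  1 + 2 = 3
  1 + 5 = 6
  1 + 6 = 7
  2 + 5 = 7
  2 + 6 = 8
  5 + 6 = 11
Collected distinct sums: {-7, -6, -4, -3, -1, 0, 1, 3, 4, 5, 6, 7, 8, 11}
|A +̂ A| = 14
(Reference bound: |A +̂ A| ≥ 2|A| - 3 for |A| ≥ 2, with |A| = 7 giving ≥ 11.)

|A +̂ A| = 14


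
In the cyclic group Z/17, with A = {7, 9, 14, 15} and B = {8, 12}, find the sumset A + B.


Work in Z/17Z: reduce every sum a + b modulo 17.
Enumerate all 8 pairs:
a = 7: 7+8=15, 7+12=2
a = 9: 9+8=0, 9+12=4
a = 14: 14+8=5, 14+12=9
a = 15: 15+8=6, 15+12=10
Distinct residues collected: {0, 2, 4, 5, 6, 9, 10, 15}
|A + B| = 8 (out of 17 total residues).

A + B = {0, 2, 4, 5, 6, 9, 10, 15}


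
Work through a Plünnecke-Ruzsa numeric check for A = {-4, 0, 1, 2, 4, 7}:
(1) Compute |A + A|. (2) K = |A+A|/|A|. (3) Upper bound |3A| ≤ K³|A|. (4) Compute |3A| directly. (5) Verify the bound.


|A| = 6.
Step 1: Compute A + A by enumerating all 36 pairs.
A + A = {-8, -4, -3, -2, 0, 1, 2, 3, 4, 5, 6, 7, 8, 9, 11, 14}, so |A + A| = 16.
Step 2: Doubling constant K = |A + A|/|A| = 16/6 = 16/6 ≈ 2.6667.
Step 3: Plünnecke-Ruzsa gives |3A| ≤ K³·|A| = (2.6667)³ · 6 ≈ 113.7778.
Step 4: Compute 3A = A + A + A directly by enumerating all triples (a,b,c) ∈ A³; |3A| = 27.
Step 5: Check 27 ≤ 113.7778? Yes ✓.

K = 16/6, Plünnecke-Ruzsa bound K³|A| ≈ 113.7778, |3A| = 27, inequality holds.


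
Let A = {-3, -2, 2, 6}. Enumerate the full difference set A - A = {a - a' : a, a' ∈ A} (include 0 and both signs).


A - A = {a - a' : a, a' ∈ A}.
Compute a - a' for each ordered pair (a, a'):
a = -3: -3--3=0, -3--2=-1, -3-2=-5, -3-6=-9
a = -2: -2--3=1, -2--2=0, -2-2=-4, -2-6=-8
a = 2: 2--3=5, 2--2=4, 2-2=0, 2-6=-4
a = 6: 6--3=9, 6--2=8, 6-2=4, 6-6=0
Collecting distinct values (and noting 0 appears from a-a):
A - A = {-9, -8, -5, -4, -1, 0, 1, 4, 5, 8, 9}
|A - A| = 11

A - A = {-9, -8, -5, -4, -1, 0, 1, 4, 5, 8, 9}


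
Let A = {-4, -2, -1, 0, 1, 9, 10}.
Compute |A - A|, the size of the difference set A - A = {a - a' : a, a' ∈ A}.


A - A = {a - a' : a, a' ∈ A}; |A| = 7.
Bounds: 2|A|-1 ≤ |A - A| ≤ |A|² - |A| + 1, i.e. 13 ≤ |A - A| ≤ 43.
Note: 0 ∈ A - A always (from a - a). The set is symmetric: if d ∈ A - A then -d ∈ A - A.
Enumerate nonzero differences d = a - a' with a > a' (then include -d):
Positive differences: {1, 2, 3, 4, 5, 8, 9, 10, 11, 12, 13, 14}
Full difference set: {0} ∪ (positive diffs) ∪ (negative diffs).
|A - A| = 1 + 2·12 = 25 (matches direct enumeration: 25).

|A - A| = 25


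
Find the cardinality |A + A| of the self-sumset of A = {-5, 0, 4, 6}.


A + A = {a + a' : a, a' ∈ A}; |A| = 4.
General bounds: 2|A| - 1 ≤ |A + A| ≤ |A|(|A|+1)/2, i.e. 7 ≤ |A + A| ≤ 10.
Lower bound 2|A|-1 is attained iff A is an arithmetic progression.
Enumerate sums a + a' for a ≤ a' (symmetric, so this suffices):
a = -5: -5+-5=-10, -5+0=-5, -5+4=-1, -5+6=1
a = 0: 0+0=0, 0+4=4, 0+6=6
a = 4: 4+4=8, 4+6=10
a = 6: 6+6=12
Distinct sums: {-10, -5, -1, 0, 1, 4, 6, 8, 10, 12}
|A + A| = 10

|A + A| = 10


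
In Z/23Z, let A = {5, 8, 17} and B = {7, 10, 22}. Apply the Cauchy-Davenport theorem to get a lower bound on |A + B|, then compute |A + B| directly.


Cauchy-Davenport: |A + B| ≥ min(p, |A| + |B| - 1) for A, B nonempty in Z/pZ.
|A| = 3, |B| = 3, p = 23.
CD lower bound = min(23, 3 + 3 - 1) = min(23, 5) = 5.
Compute A + B mod 23 directly:
a = 5: 5+7=12, 5+10=15, 5+22=4
a = 8: 8+7=15, 8+10=18, 8+22=7
a = 17: 17+7=1, 17+10=4, 17+22=16
A + B = {1, 4, 7, 12, 15, 16, 18}, so |A + B| = 7.
Verify: 7 ≥ 5? Yes ✓.

CD lower bound = 5, actual |A + B| = 7.


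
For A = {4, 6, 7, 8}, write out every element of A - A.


A - A = {a - a' : a, a' ∈ A}.
Compute a - a' for each ordered pair (a, a'):
a = 4: 4-4=0, 4-6=-2, 4-7=-3, 4-8=-4
a = 6: 6-4=2, 6-6=0, 6-7=-1, 6-8=-2
a = 7: 7-4=3, 7-6=1, 7-7=0, 7-8=-1
a = 8: 8-4=4, 8-6=2, 8-7=1, 8-8=0
Collecting distinct values (and noting 0 appears from a-a):
A - A = {-4, -3, -2, -1, 0, 1, 2, 3, 4}
|A - A| = 9

A - A = {-4, -3, -2, -1, 0, 1, 2, 3, 4}


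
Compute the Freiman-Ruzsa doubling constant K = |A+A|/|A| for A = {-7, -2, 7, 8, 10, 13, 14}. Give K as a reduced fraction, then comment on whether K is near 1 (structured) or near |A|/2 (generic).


|A| = 7.
Compute A + A by enumerating all 49 pairs.
A + A = {-14, -9, -4, 0, 1, 3, 5, 6, 7, 8, 11, 12, 14, 15, 16, 17, 18, 20, 21, 22, 23, 24, 26, 27, 28}, so |A + A| = 25.
K = |A + A| / |A| = 25/7 (already in lowest terms) ≈ 3.5714.
Reference: AP of size 7 gives K = 13/7 ≈ 1.8571; a fully generic set of size 7 gives K ≈ 4.0000.

|A| = 7, |A + A| = 25, K = 25/7.


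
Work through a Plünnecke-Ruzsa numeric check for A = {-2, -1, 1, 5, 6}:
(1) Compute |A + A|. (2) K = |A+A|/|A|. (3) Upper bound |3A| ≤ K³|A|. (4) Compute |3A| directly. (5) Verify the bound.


|A| = 5.
Step 1: Compute A + A by enumerating all 25 pairs.
A + A = {-4, -3, -2, -1, 0, 2, 3, 4, 5, 6, 7, 10, 11, 12}, so |A + A| = 14.
Step 2: Doubling constant K = |A + A|/|A| = 14/5 = 14/5 ≈ 2.8000.
Step 3: Plünnecke-Ruzsa gives |3A| ≤ K³·|A| = (2.8000)³ · 5 ≈ 109.7600.
Step 4: Compute 3A = A + A + A directly by enumerating all triples (a,b,c) ∈ A³; |3A| = 24.
Step 5: Check 24 ≤ 109.7600? Yes ✓.

K = 14/5, Plünnecke-Ruzsa bound K³|A| ≈ 109.7600, |3A| = 24, inequality holds.


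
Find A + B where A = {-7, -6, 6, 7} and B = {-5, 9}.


A + B = {a + b : a ∈ A, b ∈ B}.
Enumerate all |A|·|B| = 4·2 = 8 pairs (a, b) and collect distinct sums.
a = -7: -7+-5=-12, -7+9=2
a = -6: -6+-5=-11, -6+9=3
a = 6: 6+-5=1, 6+9=15
a = 7: 7+-5=2, 7+9=16
Collecting distinct sums: A + B = {-12, -11, 1, 2, 3, 15, 16}
|A + B| = 7

A + B = {-12, -11, 1, 2, 3, 15, 16}


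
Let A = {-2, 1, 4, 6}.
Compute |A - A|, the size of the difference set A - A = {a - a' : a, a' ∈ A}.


A - A = {a - a' : a, a' ∈ A}; |A| = 4.
Bounds: 2|A|-1 ≤ |A - A| ≤ |A|² - |A| + 1, i.e. 7 ≤ |A - A| ≤ 13.
Note: 0 ∈ A - A always (from a - a). The set is symmetric: if d ∈ A - A then -d ∈ A - A.
Enumerate nonzero differences d = a - a' with a > a' (then include -d):
Positive differences: {2, 3, 5, 6, 8}
Full difference set: {0} ∪ (positive diffs) ∪ (negative diffs).
|A - A| = 1 + 2·5 = 11 (matches direct enumeration: 11).

|A - A| = 11


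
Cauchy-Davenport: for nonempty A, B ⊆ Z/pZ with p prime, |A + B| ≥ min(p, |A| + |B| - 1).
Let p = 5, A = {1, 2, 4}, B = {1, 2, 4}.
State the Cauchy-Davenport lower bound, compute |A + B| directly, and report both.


Cauchy-Davenport: |A + B| ≥ min(p, |A| + |B| - 1) for A, B nonempty in Z/pZ.
|A| = 3, |B| = 3, p = 5.
CD lower bound = min(5, 3 + 3 - 1) = min(5, 5) = 5.
Compute A + B mod 5 directly:
a = 1: 1+1=2, 1+2=3, 1+4=0
a = 2: 2+1=3, 2+2=4, 2+4=1
a = 4: 4+1=0, 4+2=1, 4+4=3
A + B = {0, 1, 2, 3, 4}, so |A + B| = 5.
Verify: 5 ≥ 5? Yes ✓.

CD lower bound = 5, actual |A + B| = 5.


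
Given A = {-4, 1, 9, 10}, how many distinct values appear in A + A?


A + A = {a + a' : a, a' ∈ A}; |A| = 4.
General bounds: 2|A| - 1 ≤ |A + A| ≤ |A|(|A|+1)/2, i.e. 7 ≤ |A + A| ≤ 10.
Lower bound 2|A|-1 is attained iff A is an arithmetic progression.
Enumerate sums a + a' for a ≤ a' (symmetric, so this suffices):
a = -4: -4+-4=-8, -4+1=-3, -4+9=5, -4+10=6
a = 1: 1+1=2, 1+9=10, 1+10=11
a = 9: 9+9=18, 9+10=19
a = 10: 10+10=20
Distinct sums: {-8, -3, 2, 5, 6, 10, 11, 18, 19, 20}
|A + A| = 10

|A + A| = 10


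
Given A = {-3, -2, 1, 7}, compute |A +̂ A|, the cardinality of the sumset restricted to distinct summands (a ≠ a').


Restricted sumset: A +̂ A = {a + a' : a ∈ A, a' ∈ A, a ≠ a'}.
Equivalently, take A + A and drop any sum 2a that is achievable ONLY as a + a for a ∈ A (i.e. sums representable only with equal summands).
Enumerate pairs (a, a') with a < a' (symmetric, so each unordered pair gives one sum; this covers all a ≠ a'):
  -3 + -2 = -5
  -3 + 1 = -2
  -3 + 7 = 4
  -2 + 1 = -1
  -2 + 7 = 5
  1 + 7 = 8
Collected distinct sums: {-5, -2, -1, 4, 5, 8}
|A +̂ A| = 6
(Reference bound: |A +̂ A| ≥ 2|A| - 3 for |A| ≥ 2, with |A| = 4 giving ≥ 5.)

|A +̂ A| = 6


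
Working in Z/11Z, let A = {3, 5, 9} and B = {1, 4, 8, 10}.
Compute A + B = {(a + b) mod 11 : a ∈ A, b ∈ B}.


Work in Z/11Z: reduce every sum a + b modulo 11.
Enumerate all 12 pairs:
a = 3: 3+1=4, 3+4=7, 3+8=0, 3+10=2
a = 5: 5+1=6, 5+4=9, 5+8=2, 5+10=4
a = 9: 9+1=10, 9+4=2, 9+8=6, 9+10=8
Distinct residues collected: {0, 2, 4, 6, 7, 8, 9, 10}
|A + B| = 8 (out of 11 total residues).

A + B = {0, 2, 4, 6, 7, 8, 9, 10}


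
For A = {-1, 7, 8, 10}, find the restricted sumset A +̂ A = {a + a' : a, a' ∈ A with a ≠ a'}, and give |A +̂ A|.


Restricted sumset: A +̂ A = {a + a' : a ∈ A, a' ∈ A, a ≠ a'}.
Equivalently, take A + A and drop any sum 2a that is achievable ONLY as a + a for a ∈ A (i.e. sums representable only with equal summands).
Enumerate pairs (a, a') with a < a' (symmetric, so each unordered pair gives one sum; this covers all a ≠ a'):
  -1 + 7 = 6
  -1 + 8 = 7
  -1 + 10 = 9
  7 + 8 = 15
  7 + 10 = 17
  8 + 10 = 18
Collected distinct sums: {6, 7, 9, 15, 17, 18}
|A +̂ A| = 6
(Reference bound: |A +̂ A| ≥ 2|A| - 3 for |A| ≥ 2, with |A| = 4 giving ≥ 5.)

|A +̂ A| = 6


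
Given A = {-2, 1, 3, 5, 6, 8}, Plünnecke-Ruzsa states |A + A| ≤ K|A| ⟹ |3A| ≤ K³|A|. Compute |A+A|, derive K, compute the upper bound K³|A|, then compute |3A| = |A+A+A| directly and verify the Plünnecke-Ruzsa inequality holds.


|A| = 6.
Step 1: Compute A + A by enumerating all 36 pairs.
A + A = {-4, -1, 1, 2, 3, 4, 6, 7, 8, 9, 10, 11, 12, 13, 14, 16}, so |A + A| = 16.
Step 2: Doubling constant K = |A + A|/|A| = 16/6 = 16/6 ≈ 2.6667.
Step 3: Plünnecke-Ruzsa gives |3A| ≤ K³·|A| = (2.6667)³ · 6 ≈ 113.7778.
Step 4: Compute 3A = A + A + A directly by enumerating all triples (a,b,c) ∈ A³; |3A| = 27.
Step 5: Check 27 ≤ 113.7778? Yes ✓.

K = 16/6, Plünnecke-Ruzsa bound K³|A| ≈ 113.7778, |3A| = 27, inequality holds.


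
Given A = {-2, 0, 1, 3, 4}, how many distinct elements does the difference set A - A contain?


A - A = {a - a' : a, a' ∈ A}; |A| = 5.
Bounds: 2|A|-1 ≤ |A - A| ≤ |A|² - |A| + 1, i.e. 9 ≤ |A - A| ≤ 21.
Note: 0 ∈ A - A always (from a - a). The set is symmetric: if d ∈ A - A then -d ∈ A - A.
Enumerate nonzero differences d = a - a' with a > a' (then include -d):
Positive differences: {1, 2, 3, 4, 5, 6}
Full difference set: {0} ∪ (positive diffs) ∪ (negative diffs).
|A - A| = 1 + 2·6 = 13 (matches direct enumeration: 13).

|A - A| = 13


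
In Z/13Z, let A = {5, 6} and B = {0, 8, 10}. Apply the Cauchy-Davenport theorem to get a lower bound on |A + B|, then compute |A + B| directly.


Cauchy-Davenport: |A + B| ≥ min(p, |A| + |B| - 1) for A, B nonempty in Z/pZ.
|A| = 2, |B| = 3, p = 13.
CD lower bound = min(13, 2 + 3 - 1) = min(13, 4) = 4.
Compute A + B mod 13 directly:
a = 5: 5+0=5, 5+8=0, 5+10=2
a = 6: 6+0=6, 6+8=1, 6+10=3
A + B = {0, 1, 2, 3, 5, 6}, so |A + B| = 6.
Verify: 6 ≥ 4? Yes ✓.

CD lower bound = 4, actual |A + B| = 6.


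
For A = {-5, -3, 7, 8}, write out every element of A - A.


A - A = {a - a' : a, a' ∈ A}.
Compute a - a' for each ordered pair (a, a'):
a = -5: -5--5=0, -5--3=-2, -5-7=-12, -5-8=-13
a = -3: -3--5=2, -3--3=0, -3-7=-10, -3-8=-11
a = 7: 7--5=12, 7--3=10, 7-7=0, 7-8=-1
a = 8: 8--5=13, 8--3=11, 8-7=1, 8-8=0
Collecting distinct values (and noting 0 appears from a-a):
A - A = {-13, -12, -11, -10, -2, -1, 0, 1, 2, 10, 11, 12, 13}
|A - A| = 13

A - A = {-13, -12, -11, -10, -2, -1, 0, 1, 2, 10, 11, 12, 13}


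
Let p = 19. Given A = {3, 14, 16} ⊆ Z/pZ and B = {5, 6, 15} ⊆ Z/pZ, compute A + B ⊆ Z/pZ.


Work in Z/19Z: reduce every sum a + b modulo 19.
Enumerate all 9 pairs:
a = 3: 3+5=8, 3+6=9, 3+15=18
a = 14: 14+5=0, 14+6=1, 14+15=10
a = 16: 16+5=2, 16+6=3, 16+15=12
Distinct residues collected: {0, 1, 2, 3, 8, 9, 10, 12, 18}
|A + B| = 9 (out of 19 total residues).

A + B = {0, 1, 2, 3, 8, 9, 10, 12, 18}


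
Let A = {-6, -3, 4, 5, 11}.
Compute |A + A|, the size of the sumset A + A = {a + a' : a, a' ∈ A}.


A + A = {a + a' : a, a' ∈ A}; |A| = 5.
General bounds: 2|A| - 1 ≤ |A + A| ≤ |A|(|A|+1)/2, i.e. 9 ≤ |A + A| ≤ 15.
Lower bound 2|A|-1 is attained iff A is an arithmetic progression.
Enumerate sums a + a' for a ≤ a' (symmetric, so this suffices):
a = -6: -6+-6=-12, -6+-3=-9, -6+4=-2, -6+5=-1, -6+11=5
a = -3: -3+-3=-6, -3+4=1, -3+5=2, -3+11=8
a = 4: 4+4=8, 4+5=9, 4+11=15
a = 5: 5+5=10, 5+11=16
a = 11: 11+11=22
Distinct sums: {-12, -9, -6, -2, -1, 1, 2, 5, 8, 9, 10, 15, 16, 22}
|A + A| = 14

|A + A| = 14


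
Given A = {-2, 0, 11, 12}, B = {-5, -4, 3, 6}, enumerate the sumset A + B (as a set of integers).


A + B = {a + b : a ∈ A, b ∈ B}.
Enumerate all |A|·|B| = 4·4 = 16 pairs (a, b) and collect distinct sums.
a = -2: -2+-5=-7, -2+-4=-6, -2+3=1, -2+6=4
a = 0: 0+-5=-5, 0+-4=-4, 0+3=3, 0+6=6
a = 11: 11+-5=6, 11+-4=7, 11+3=14, 11+6=17
a = 12: 12+-5=7, 12+-4=8, 12+3=15, 12+6=18
Collecting distinct sums: A + B = {-7, -6, -5, -4, 1, 3, 4, 6, 7, 8, 14, 15, 17, 18}
|A + B| = 14

A + B = {-7, -6, -5, -4, 1, 3, 4, 6, 7, 8, 14, 15, 17, 18}


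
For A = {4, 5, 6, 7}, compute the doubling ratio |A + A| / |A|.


|A| = 4.
Compute A + A by enumerating all 16 pairs.
A + A = {8, 9, 10, 11, 12, 13, 14}, so |A + A| = 7.
K = |A + A| / |A| = 7/4 (already in lowest terms) ≈ 1.7500.
Reference: AP of size 4 gives K = 7/4 ≈ 1.7500; a fully generic set of size 4 gives K ≈ 2.5000.

|A| = 4, |A + A| = 7, K = 7/4.


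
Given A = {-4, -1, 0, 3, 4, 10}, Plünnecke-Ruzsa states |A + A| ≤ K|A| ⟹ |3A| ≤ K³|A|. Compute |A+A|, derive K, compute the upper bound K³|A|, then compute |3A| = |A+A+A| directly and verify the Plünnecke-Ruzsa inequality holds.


|A| = 6.
Step 1: Compute A + A by enumerating all 36 pairs.
A + A = {-8, -5, -4, -2, -1, 0, 2, 3, 4, 6, 7, 8, 9, 10, 13, 14, 20}, so |A + A| = 17.
Step 2: Doubling constant K = |A + A|/|A| = 17/6 = 17/6 ≈ 2.8333.
Step 3: Plünnecke-Ruzsa gives |3A| ≤ K³·|A| = (2.8333)³ · 6 ≈ 136.4722.
Step 4: Compute 3A = A + A + A directly by enumerating all triples (a,b,c) ∈ A³; |3A| = 32.
Step 5: Check 32 ≤ 136.4722? Yes ✓.

K = 17/6, Plünnecke-Ruzsa bound K³|A| ≈ 136.4722, |3A| = 32, inequality holds.


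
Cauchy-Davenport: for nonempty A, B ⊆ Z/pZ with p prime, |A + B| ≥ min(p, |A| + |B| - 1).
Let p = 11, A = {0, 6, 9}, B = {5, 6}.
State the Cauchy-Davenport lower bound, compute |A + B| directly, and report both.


Cauchy-Davenport: |A + B| ≥ min(p, |A| + |B| - 1) for A, B nonempty in Z/pZ.
|A| = 3, |B| = 2, p = 11.
CD lower bound = min(11, 3 + 2 - 1) = min(11, 4) = 4.
Compute A + B mod 11 directly:
a = 0: 0+5=5, 0+6=6
a = 6: 6+5=0, 6+6=1
a = 9: 9+5=3, 9+6=4
A + B = {0, 1, 3, 4, 5, 6}, so |A + B| = 6.
Verify: 6 ≥ 4? Yes ✓.

CD lower bound = 4, actual |A + B| = 6.
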